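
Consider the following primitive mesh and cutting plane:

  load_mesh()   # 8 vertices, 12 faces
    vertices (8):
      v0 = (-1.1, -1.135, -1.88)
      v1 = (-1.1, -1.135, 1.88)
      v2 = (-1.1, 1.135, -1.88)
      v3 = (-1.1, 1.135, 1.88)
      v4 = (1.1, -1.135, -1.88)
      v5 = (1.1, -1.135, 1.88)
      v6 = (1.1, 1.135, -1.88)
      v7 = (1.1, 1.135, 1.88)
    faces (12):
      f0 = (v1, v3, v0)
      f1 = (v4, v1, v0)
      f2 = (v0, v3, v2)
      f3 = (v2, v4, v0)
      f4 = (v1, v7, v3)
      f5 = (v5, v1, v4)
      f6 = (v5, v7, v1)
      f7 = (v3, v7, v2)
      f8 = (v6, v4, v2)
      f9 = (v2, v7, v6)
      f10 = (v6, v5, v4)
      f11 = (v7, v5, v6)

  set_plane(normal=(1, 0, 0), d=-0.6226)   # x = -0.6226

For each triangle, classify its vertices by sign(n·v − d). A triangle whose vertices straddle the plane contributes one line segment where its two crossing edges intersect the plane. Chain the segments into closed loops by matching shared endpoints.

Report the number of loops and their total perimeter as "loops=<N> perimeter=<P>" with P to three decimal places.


loops=1 perimeter=12.060

Straddling triangles (8 of 12):
  (v4,v1,v0) [+--] → (-0.6226, -1.135, 1.06408)–(-0.6226, -1.135, -1.88)  len=2.9441
  (v2,v4,v0) [-+-] → (-0.6226, 0.64241, -1.88)–(-0.6226, -1.135, -1.88)  len=1.7774
  (v1,v7,v3) [-+-] → (-0.6226, -0.64241, 1.88)–(-0.6226, 1.135, 1.88)  len=1.7774
  (v5,v1,v4) [+-+] → (-0.6226, -1.135, 1.88)–(-0.6226, -1.135, 1.06408)  len=0.8159
  (v5,v7,v1) [++-] → (-0.6226, -0.64241, 1.88)–(-0.6226, -1.135, 1.88)  len=0.4926
  (v3,v7,v2) [-+-] → (-0.6226, 1.135, 1.88)–(-0.6226, 1.135, -1.06408)  len=2.9441
  (v6,v4,v2) [++-] → (-0.6226, 0.64241, -1.88)–(-0.6226, 1.135, -1.88)  len=0.4926
  (v2,v7,v6) [-++] → (-0.6226, 1.135, -1.06408)–(-0.6226, 1.135, -1.88)  len=0.8159

Chained into 1 loop(s):
  loop 1: 8 segments, perimeter = 12.0600
Total perimeter = 12.060


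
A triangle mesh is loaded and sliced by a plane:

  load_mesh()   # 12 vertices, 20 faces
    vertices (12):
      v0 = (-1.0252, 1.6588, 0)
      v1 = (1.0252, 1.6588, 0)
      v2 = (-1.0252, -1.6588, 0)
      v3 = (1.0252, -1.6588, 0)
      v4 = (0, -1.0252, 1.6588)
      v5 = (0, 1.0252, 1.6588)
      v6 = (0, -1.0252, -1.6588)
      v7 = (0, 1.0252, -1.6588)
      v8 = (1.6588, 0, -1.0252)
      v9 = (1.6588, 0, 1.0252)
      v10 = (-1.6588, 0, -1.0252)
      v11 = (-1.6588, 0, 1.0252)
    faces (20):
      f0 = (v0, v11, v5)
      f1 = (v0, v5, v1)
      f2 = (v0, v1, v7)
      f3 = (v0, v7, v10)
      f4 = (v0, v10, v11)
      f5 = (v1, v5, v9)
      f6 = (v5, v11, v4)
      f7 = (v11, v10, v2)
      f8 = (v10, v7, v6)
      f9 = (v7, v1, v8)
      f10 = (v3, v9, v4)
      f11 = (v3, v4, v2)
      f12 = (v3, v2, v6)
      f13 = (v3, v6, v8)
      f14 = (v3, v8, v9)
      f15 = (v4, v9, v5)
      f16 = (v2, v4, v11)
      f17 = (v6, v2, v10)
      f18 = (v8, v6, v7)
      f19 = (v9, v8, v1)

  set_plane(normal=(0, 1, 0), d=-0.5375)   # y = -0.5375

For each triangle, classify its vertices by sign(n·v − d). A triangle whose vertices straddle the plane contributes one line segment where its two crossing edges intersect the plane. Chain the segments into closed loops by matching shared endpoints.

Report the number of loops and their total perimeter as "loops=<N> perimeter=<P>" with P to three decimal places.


loops=1 perimeter=9.909

Straddling triangles (10 of 20):
  (v5,v11,v4) [++-] → (-0.789111, -0.5375, 1.35739)–(0, -0.5375, 1.6588)  len=0.8447
  (v11,v10,v2) [++-] → (-1.45349, -0.5375, -0.693005)–(-1.45349, -0.5375, 0.693005)  len=1.3860
  (v10,v7,v6) [++-] → (0, -0.5375, -1.6588)–(-0.789111, -0.5375, -1.35739)  len=0.8447
  (v3,v9,v4) [-+-] → (1.45349, -0.5375, 0.693005)–(0.789111, -0.5375, 1.35739)  len=0.9396
  (v3,v6,v8) [--+] → (0.789111, -0.5375, -1.35739)–(1.45349, -0.5375, -0.693005)  len=0.9396
  (v3,v8,v9) [-++] → (1.45349, -0.5375, -0.693005)–(1.45349, -0.5375, 0.693005)  len=1.3860
  (v4,v9,v5) [-++] → (0.789111, -0.5375, 1.35739)–(0, -0.5375, 1.6588)  len=0.8447
  (v2,v4,v11) [--+] → (-0.789111, -0.5375, 1.35739)–(-1.45349, -0.5375, 0.693005)  len=0.9396
  (v6,v2,v10) [--+] → (-1.45349, -0.5375, -0.693005)–(-0.789111, -0.5375, -1.35739)  len=0.9396
  (v8,v6,v7) [+-+] → (0.789111, -0.5375, -1.35739)–(0, -0.5375, -1.6588)  len=0.8447

Chained into 1 loop(s):
  loop 1: 10 segments, perimeter = 9.9092
Total perimeter = 9.909


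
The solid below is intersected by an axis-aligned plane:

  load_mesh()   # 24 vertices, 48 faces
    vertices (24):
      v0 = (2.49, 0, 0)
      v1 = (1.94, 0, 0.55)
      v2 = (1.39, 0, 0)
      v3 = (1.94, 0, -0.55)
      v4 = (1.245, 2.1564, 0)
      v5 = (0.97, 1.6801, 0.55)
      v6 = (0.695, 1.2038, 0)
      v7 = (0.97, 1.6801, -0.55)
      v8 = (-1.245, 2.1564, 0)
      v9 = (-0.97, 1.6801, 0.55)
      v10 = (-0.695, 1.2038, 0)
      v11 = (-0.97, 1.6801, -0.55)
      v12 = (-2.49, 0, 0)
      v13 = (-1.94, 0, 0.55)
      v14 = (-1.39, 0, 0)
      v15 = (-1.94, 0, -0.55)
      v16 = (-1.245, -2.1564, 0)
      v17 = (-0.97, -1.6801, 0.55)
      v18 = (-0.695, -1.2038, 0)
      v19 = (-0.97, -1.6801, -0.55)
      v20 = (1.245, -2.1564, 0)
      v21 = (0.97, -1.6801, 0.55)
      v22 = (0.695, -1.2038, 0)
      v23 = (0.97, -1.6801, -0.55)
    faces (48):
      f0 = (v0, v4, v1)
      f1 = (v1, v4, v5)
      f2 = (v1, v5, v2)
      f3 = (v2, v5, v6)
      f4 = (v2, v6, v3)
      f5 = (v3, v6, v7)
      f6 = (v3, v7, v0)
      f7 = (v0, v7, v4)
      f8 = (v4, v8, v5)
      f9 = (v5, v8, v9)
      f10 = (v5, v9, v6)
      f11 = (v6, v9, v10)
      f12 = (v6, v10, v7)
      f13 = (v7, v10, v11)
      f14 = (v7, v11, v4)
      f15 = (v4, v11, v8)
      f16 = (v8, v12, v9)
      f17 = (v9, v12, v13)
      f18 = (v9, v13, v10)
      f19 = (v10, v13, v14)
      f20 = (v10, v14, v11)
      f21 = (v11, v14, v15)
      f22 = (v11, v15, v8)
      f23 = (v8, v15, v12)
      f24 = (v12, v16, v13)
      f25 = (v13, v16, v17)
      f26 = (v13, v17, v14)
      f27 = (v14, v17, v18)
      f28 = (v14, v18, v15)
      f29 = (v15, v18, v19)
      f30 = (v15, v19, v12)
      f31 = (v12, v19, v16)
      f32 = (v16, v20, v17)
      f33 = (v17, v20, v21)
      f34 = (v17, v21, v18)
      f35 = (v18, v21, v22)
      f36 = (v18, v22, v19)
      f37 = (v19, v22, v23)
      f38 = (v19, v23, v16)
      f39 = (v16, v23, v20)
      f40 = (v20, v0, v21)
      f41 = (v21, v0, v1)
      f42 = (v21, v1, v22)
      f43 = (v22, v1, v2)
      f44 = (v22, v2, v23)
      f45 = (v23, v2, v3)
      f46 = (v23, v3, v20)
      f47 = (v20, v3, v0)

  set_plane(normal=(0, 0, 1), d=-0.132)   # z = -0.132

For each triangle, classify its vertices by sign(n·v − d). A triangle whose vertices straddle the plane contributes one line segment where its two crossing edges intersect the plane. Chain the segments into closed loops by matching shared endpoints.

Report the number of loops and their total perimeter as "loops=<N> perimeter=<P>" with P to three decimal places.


Straddling triangles (24 of 48):
  (v2,v6,v3) [++-] → (0.9938, 0.914888, -0.132)–(1.522, 0, -0.132)  len=1.0564
  (v3,v6,v7) [-+-] → (0.9938, 0.914888, -0.132)–(0.761, 1.31811, -0.132)  len=0.4656
  (v3,v7,v0) [--+] → (2.1252, 0.403224, -0.132)–(2.358, 0, -0.132)  len=0.4656
  (v0,v7,v4) [+-+] → (2.1252, 0.403224, -0.132)–(1.179, 2.04209, -0.132)  len=1.8924
  (v6,v10,v7) [++-] → (-0.2954, 1.31811, -0.132)–(0.761, 1.31811, -0.132)  len=1.0564
  (v7,v10,v11) [-+-] → (-0.2954, 1.31811, -0.132)–(-0.761, 1.31811, -0.132)  len=0.4656
  (v7,v11,v4) [--+] → (0.7134, 2.04209, -0.132)–(1.179, 2.04209, -0.132)  len=0.4656
  (v4,v11,v8) [+-+] → (0.7134, 2.04209, -0.132)–(-1.179, 2.04209, -0.132)  len=1.8924
  (v10,v14,v11) [++-] → (-1.2892, 0.403224, -0.132)–(-0.761, 1.31811, -0.132)  len=1.0564
  (v11,v14,v15) [-+-] → (-1.2892, 0.403224, -0.132)–(-1.522, 0, -0.132)  len=0.4656
  (v11,v15,v8) [--+] → (-1.4118, 1.63886, -0.132)–(-1.179, 2.04209, -0.132)  len=0.4656
  (v8,v15,v12) [+-+] → (-1.4118, 1.63886, -0.132)–(-2.358, 0, -0.132)  len=1.8924
  (v14,v18,v15) [++-] → (-0.9938, -0.914888, -0.132)–(-1.522, 0, -0.132)  len=1.0564
  (v15,v18,v19) [-+-] → (-0.9938, -0.914888, -0.132)–(-0.761, -1.31811, -0.132)  len=0.4656
  (v15,v19,v12) [--+] → (-2.1252, -0.403224, -0.132)–(-2.358, 0, -0.132)  len=0.4656
  (v12,v19,v16) [+-+] → (-2.1252, -0.403224, -0.132)–(-1.179, -2.04209, -0.132)  len=1.8924
  (v18,v22,v19) [++-] → (0.2954, -1.31811, -0.132)–(-0.761, -1.31811, -0.132)  len=1.0564
  (v19,v22,v23) [-+-] → (0.2954, -1.31811, -0.132)–(0.761, -1.31811, -0.132)  len=0.4656
  (v19,v23,v16) [--+] → (-0.7134, -2.04209, -0.132)–(-1.179, -2.04209, -0.132)  len=0.4656
  (v16,v23,v20) [+-+] → (-0.7134, -2.04209, -0.132)–(1.179, -2.04209, -0.132)  len=1.8924
  (v22,v2,v23) [++-] → (1.2892, -0.403224, -0.132)–(0.761, -1.31811, -0.132)  len=1.0564
  (v23,v2,v3) [-+-] → (1.2892, -0.403224, -0.132)–(1.522, 0, -0.132)  len=0.4656
  (v23,v3,v20) [--+] → (1.4118, -1.63886, -0.132)–(1.179, -2.04209, -0.132)  len=0.4656
  (v20,v3,v0) [+-+] → (1.4118, -1.63886, -0.132)–(2.358, 0, -0.132)  len=1.8924

Chained into 2 loop(s):
  loop 1: 12 segments, perimeter = 9.1321
  loop 2: 12 segments, perimeter = 14.1480
Total perimeter = 23.280

loops=2 perimeter=23.280


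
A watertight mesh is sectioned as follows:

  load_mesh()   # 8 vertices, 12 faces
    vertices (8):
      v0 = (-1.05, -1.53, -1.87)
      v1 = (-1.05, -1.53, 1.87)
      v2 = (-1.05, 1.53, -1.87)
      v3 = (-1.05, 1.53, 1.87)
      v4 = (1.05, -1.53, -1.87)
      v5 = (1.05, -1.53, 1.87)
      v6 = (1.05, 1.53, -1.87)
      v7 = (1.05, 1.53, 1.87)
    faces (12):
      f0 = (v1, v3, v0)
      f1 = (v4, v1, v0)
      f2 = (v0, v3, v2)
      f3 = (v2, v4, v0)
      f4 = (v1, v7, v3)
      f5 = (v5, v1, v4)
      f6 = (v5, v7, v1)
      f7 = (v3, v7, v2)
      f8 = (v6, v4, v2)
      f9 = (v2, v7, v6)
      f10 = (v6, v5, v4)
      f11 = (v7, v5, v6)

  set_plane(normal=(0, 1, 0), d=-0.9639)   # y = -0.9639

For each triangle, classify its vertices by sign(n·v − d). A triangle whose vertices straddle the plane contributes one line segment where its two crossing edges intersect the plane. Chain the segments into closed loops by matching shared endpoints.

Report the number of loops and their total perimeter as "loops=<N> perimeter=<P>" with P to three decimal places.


Straddling triangles (8 of 12):
  (v1,v3,v0) [-+-] → (-1.05, -0.9639, 1.87)–(-1.05, -0.9639, -1.1781)  len=3.0481
  (v0,v3,v2) [-++] → (-1.05, -0.9639, -1.1781)–(-1.05, -0.9639, -1.87)  len=0.6919
  (v2,v4,v0) [+--] → (0.6615, -0.9639, -1.87)–(-1.05, -0.9639, -1.87)  len=1.7115
  (v1,v7,v3) [-++] → (-0.6615, -0.9639, 1.87)–(-1.05, -0.9639, 1.87)  len=0.3885
  (v5,v7,v1) [-+-] → (1.05, -0.9639, 1.87)–(-0.6615, -0.9639, 1.87)  len=1.7115
  (v6,v4,v2) [+-+] → (1.05, -0.9639, -1.87)–(0.6615, -0.9639, -1.87)  len=0.3885
  (v6,v5,v4) [+--] → (1.05, -0.9639, 1.1781)–(1.05, -0.9639, -1.87)  len=3.0481
  (v7,v5,v6) [+-+] → (1.05, -0.9639, 1.87)–(1.05, -0.9639, 1.1781)  len=0.6919

Chained into 1 loop(s):
  loop 1: 8 segments, perimeter = 11.6800
Total perimeter = 11.680

loops=1 perimeter=11.680


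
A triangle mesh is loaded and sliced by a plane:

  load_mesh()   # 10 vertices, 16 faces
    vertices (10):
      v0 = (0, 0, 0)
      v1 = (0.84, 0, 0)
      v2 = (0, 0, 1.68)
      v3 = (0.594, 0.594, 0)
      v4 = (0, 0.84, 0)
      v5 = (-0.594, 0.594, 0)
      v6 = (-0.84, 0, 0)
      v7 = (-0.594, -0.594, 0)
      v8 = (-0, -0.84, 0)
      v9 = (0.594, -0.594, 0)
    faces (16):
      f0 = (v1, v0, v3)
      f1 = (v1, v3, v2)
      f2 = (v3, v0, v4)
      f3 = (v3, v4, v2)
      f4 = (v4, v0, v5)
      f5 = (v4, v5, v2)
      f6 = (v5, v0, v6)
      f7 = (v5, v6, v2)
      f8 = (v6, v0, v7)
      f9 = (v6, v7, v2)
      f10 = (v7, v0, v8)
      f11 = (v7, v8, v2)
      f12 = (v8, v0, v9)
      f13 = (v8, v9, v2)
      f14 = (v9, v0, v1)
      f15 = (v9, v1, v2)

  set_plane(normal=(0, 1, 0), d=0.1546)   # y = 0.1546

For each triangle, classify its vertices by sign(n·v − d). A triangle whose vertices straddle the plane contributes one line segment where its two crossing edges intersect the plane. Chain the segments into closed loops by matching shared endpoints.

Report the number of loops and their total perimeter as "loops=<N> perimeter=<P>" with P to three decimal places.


loops=1 perimeter=4.732

Straddling triangles (8 of 16):
  (v1,v0,v3) [--+] → (0.1546, 0.1546, 0)–(0.775974, 0.1546, 0)  len=0.6214
  (v1,v3,v2) [-+-] → (0.775974, 0.1546, 0)–(0.1546, 0.1546, 1.24275)  len=1.3894
  (v3,v0,v4) [+-+] → (0.1546, 0.1546, 0)–(0, 0.1546, 0)  len=0.1546
  (v3,v4,v2) [++-] → (0, 0.1546, 1.3708)–(0.1546, 0.1546, 1.24275)  len=0.2007
  (v4,v0,v5) [+-+] → (0, 0.1546, 0)–(-0.1546, 0.1546, 0)  len=0.1546
  (v4,v5,v2) [++-] → (-0.1546, 0.1546, 1.24275)–(0, 0.1546, 1.3708)  len=0.2007
  (v5,v0,v6) [+--] → (-0.1546, 0.1546, 0)–(-0.775974, 0.1546, 0)  len=0.6214
  (v5,v6,v2) [+--] → (-0.775974, 0.1546, 0)–(-0.1546, 0.1546, 1.24275)  len=1.3894

Chained into 1 loop(s):
  loop 1: 8 segments, perimeter = 4.7323
Total perimeter = 4.732


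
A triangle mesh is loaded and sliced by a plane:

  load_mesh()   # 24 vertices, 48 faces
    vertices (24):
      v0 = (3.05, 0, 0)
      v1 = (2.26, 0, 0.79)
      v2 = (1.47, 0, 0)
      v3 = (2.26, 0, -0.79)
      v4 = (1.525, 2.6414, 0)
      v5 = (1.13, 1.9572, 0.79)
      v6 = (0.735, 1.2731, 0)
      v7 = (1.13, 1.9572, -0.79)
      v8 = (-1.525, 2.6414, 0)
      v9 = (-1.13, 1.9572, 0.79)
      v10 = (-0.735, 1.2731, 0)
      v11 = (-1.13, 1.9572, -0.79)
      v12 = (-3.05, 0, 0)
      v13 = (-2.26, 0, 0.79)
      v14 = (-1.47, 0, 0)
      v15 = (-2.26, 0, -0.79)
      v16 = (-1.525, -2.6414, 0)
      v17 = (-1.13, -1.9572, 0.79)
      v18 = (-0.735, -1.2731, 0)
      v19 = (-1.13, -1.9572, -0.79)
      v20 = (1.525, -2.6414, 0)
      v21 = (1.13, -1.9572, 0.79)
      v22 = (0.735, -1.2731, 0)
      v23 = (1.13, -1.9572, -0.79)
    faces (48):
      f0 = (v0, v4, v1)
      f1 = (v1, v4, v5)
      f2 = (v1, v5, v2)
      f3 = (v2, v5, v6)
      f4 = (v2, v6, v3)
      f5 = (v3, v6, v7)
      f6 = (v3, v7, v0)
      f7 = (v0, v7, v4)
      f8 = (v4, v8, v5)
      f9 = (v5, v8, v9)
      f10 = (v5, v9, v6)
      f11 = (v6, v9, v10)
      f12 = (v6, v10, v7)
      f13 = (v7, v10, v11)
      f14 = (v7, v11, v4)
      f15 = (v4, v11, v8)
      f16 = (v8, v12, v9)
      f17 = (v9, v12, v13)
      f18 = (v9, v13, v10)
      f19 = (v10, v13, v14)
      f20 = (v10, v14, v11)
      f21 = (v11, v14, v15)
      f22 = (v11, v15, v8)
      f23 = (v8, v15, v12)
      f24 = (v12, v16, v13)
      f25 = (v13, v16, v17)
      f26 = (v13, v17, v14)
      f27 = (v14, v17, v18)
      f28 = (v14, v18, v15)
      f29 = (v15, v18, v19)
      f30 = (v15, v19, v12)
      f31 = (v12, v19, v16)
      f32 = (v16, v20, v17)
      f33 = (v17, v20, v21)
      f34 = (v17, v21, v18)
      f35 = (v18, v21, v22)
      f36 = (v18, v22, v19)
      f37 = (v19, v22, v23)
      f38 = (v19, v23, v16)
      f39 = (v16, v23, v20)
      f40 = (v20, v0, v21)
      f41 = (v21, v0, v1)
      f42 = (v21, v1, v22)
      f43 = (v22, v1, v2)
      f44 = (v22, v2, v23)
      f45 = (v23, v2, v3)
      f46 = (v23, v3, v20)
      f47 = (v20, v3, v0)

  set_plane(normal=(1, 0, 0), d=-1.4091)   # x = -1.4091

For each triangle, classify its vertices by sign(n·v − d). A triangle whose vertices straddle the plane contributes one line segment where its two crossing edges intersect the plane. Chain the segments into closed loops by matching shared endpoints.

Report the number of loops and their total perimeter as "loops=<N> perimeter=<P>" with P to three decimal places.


Straddling triangles (20 of 48):
  (v4,v8,v5) [+-+] → (-1.4091, 2.6414, 0)–(-1.4091, 2.61153, 0.0344863)  len=0.0456
  (v5,v8,v9) [+-+] → (-1.4091, 2.61153, 0.0344863)–(-1.4091, 2.44064, 0.2318)  len=0.2610
  (v4,v11,v8) [++-] → (-1.4091, 2.44064, -0.2318)–(-1.4091, 2.6414, 0)  len=0.3067
  (v8,v12,v9) [--+] → (-1.4091, 1.67269, 0.675162)–(-1.4091, 2.44064, 0.2318)  len=0.8867
  (v9,v12,v13) [+--] → (-1.4091, 1.67269, 0.675162)–(-1.4091, 1.47379, 0.79)  len=0.2297
  (v9,v13,v10) [+-+] → (-1.4091, 1.47379, 0.79)–(-1.4091, 0.710348, 0.349206)  len=0.8816
  (v10,v13,v14) [+--] → (-1.4091, 0.710348, 0.349206)–(-1.4091, 0.105485, 0)  len=0.6984
  (v10,v14,v11) [+-+] → (-1.4091, 0.105485, 0)–(-1.4091, 0.350569, -0.141503)  len=0.2830
  (v11,v14,v15) [+--] → (-1.4091, 0.350569, -0.141503)–(-1.4091, 1.47379, -0.79)  len=1.2970
  (v11,v15,v8) [+--] → (-1.4091, 1.47379, -0.79)–(-1.4091, 2.44064, -0.2318)  len=1.1164
  (v13,v16,v17) [--+] → (-1.4091, -2.44064, 0.2318)–(-1.4091, -1.47379, 0.79)  len=1.1164
  (v13,v17,v14) [-+-] → (-1.4091, -1.47379, 0.79)–(-1.4091, -0.350569, 0.141503)  len=1.2970
  (v14,v17,v18) [-++] → (-1.4091, -0.350569, 0.141503)–(-1.4091, -0.105485, 0)  len=0.2830
  (v14,v18,v15) [-+-] → (-1.4091, -0.105485, 0)–(-1.4091, -0.710348, -0.349206)  len=0.6984
  (v15,v18,v19) [-++] → (-1.4091, -0.710348, -0.349206)–(-1.4091, -1.47379, -0.79)  len=0.8816
  (v15,v19,v12) [-+-] → (-1.4091, -1.47379, -0.79)–(-1.4091, -1.67269, -0.675162)  len=0.2297
  (v12,v19,v16) [-+-] → (-1.4091, -1.67269, -0.675162)–(-1.4091, -2.44064, -0.2318)  len=0.8867
  (v16,v20,v17) [-++] → (-1.4091, -2.6414, 0)–(-1.4091, -2.44064, 0.2318)  len=0.3067
  (v19,v23,v16) [++-] → (-1.4091, -2.61153, -0.0344863)–(-1.4091, -2.44064, -0.2318)  len=0.2610
  (v16,v23,v20) [-++] → (-1.4091, -2.61153, -0.0344863)–(-1.4091, -2.6414, 0)  len=0.0456

Chained into 2 loop(s):
  loop 1: 10 segments, perimeter = 6.0061
  loop 2: 10 segments, perimeter = 6.0061
Total perimeter = 12.012

loops=2 perimeter=12.012


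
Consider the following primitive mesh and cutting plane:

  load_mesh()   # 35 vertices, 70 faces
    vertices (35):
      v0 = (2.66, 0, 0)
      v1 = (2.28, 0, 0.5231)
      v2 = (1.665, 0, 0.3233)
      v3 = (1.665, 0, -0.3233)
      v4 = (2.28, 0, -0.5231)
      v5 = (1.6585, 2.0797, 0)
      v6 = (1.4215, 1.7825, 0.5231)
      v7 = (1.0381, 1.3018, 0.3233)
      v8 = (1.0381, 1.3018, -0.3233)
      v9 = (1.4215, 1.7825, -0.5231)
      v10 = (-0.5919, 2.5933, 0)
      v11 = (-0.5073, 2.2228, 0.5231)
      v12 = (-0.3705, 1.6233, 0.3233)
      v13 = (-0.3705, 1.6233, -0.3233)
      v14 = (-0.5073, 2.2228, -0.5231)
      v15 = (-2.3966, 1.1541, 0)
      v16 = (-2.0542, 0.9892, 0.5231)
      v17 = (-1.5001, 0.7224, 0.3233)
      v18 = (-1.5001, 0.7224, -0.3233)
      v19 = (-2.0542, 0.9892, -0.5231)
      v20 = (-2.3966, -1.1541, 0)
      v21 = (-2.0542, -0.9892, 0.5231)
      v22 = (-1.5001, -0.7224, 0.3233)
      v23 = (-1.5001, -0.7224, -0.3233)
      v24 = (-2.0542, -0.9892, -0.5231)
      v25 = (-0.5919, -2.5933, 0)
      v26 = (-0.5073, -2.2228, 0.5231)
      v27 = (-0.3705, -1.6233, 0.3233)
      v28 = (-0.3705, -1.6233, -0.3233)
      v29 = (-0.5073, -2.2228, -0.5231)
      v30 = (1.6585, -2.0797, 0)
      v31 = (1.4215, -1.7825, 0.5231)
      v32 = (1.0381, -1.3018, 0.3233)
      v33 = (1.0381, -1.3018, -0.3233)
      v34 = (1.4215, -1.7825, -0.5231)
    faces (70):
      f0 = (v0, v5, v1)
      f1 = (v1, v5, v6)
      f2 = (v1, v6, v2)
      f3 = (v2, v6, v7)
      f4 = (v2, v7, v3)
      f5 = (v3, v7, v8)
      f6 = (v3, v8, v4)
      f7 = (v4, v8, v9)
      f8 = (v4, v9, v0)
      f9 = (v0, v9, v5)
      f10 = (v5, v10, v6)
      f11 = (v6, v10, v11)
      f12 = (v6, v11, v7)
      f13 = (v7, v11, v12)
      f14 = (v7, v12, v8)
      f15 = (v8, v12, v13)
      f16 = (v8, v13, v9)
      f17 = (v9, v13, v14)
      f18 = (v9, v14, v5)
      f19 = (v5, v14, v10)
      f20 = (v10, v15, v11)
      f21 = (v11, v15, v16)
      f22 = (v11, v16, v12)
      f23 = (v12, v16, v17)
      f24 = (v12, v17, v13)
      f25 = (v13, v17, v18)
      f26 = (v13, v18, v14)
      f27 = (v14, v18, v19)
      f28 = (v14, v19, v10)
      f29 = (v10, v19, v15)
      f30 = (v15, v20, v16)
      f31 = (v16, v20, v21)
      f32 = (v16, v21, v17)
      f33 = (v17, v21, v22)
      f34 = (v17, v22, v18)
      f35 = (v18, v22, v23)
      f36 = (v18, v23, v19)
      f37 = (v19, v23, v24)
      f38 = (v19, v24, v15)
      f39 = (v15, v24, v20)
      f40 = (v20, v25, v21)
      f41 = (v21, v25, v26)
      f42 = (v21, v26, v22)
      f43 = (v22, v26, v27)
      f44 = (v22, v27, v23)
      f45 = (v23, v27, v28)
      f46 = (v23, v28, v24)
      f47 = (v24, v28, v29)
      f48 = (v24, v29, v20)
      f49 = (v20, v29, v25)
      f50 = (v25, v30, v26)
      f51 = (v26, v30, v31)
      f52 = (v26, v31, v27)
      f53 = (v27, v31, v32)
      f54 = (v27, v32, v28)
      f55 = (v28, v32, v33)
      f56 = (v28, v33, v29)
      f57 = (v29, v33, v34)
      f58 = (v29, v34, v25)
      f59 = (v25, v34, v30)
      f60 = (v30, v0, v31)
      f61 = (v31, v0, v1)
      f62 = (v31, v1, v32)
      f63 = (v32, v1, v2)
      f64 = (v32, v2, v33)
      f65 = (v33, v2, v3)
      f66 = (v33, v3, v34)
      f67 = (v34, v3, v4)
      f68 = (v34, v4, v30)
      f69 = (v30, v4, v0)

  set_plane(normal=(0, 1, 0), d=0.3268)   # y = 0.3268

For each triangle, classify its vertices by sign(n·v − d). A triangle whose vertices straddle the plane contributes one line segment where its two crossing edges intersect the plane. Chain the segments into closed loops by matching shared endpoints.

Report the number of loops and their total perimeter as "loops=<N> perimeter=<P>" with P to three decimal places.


Straddling triangles (20 of 70):
  (v0,v5,v1) [-+-] → (2.50263, 0.3268, 0)–(2.18234, 0.3268, 0.440901)  len=0.5450
  (v1,v5,v6) [-++] → (2.18234, 0.3268, 0.440901)–(2.1226, 0.3268, 0.5231)  len=0.1016
  (v1,v6,v2) [-+-] → (2.1226, 0.3268, 0.5231)–(1.62036, 0.3268, 0.359931)  len=0.5281
  (v2,v6,v7) [-++] → (1.62036, 0.3268, 0.359931)–(1.50762, 0.3268, 0.3233)  len=0.1185
  (v2,v7,v3) [-+-] → (1.50762, 0.3268, 0.3233)–(1.50762, 0.3268, -0.160979)  len=0.4843
  (v3,v7,v8) [-++] → (1.50762, 0.3268, -0.160979)–(1.50762, 0.3268, -0.3233)  len=0.1623
  (v3,v8,v4) [-+-] → (1.50762, 0.3268, -0.3233)–(1.96824, 0.3268, -0.472943)  len=0.4843
  (v4,v8,v9) [-++] → (1.96824, 0.3268, -0.472943)–(2.1226, 0.3268, -0.5231)  len=0.1623
  (v4,v9,v0) [-+-] → (2.1226, 0.3268, -0.5231)–(2.43294, 0.3268, -0.0959041)  len=0.5280
  (v0,v9,v5) [-++] → (2.43294, 0.3268, -0.0959041)–(2.50263, 0.3268, 0)  len=0.1186
  (v15,v20,v16) [+-+] → (-2.3966, 0.3268, 0)–(-2.16002, 0.3268, 0.361433)  len=0.4320
  (v16,v20,v21) [+--] → (-2.16002, 0.3268, 0.361433)–(-2.0542, 0.3268, 0.5231)  len=0.1932
  (v16,v21,v17) [+-+] → (-2.0542, 0.3268, 0.5231)–(-1.62817, 0.3268, 0.36948)  len=0.4529
  (v17,v21,v22) [+--] → (-1.62817, 0.3268, 0.36948)–(-1.5001, 0.3268, 0.3233)  len=0.1361
  (v17,v22,v18) [+-+] → (-1.5001, 0.3268, 0.3233)–(-1.5001, 0.3268, -0.146255)  len=0.4696
  (v18,v22,v23) [+--] → (-1.5001, 0.3268, -0.146255)–(-1.5001, 0.3268, -0.3233)  len=0.1770
  (v18,v23,v19) [+-+] → (-1.5001, 0.3268, -0.3233)–(-1.83976, 0.3268, -0.445776)  len=0.3611
  (v19,v23,v24) [+--] → (-1.83976, 0.3268, -0.445776)–(-2.0542, 0.3268, -0.5231)  len=0.2280
  (v19,v24,v15) [+-+] → (-2.0542, 0.3268, -0.5231)–(-2.26444, 0.3268, -0.201913)  len=0.3839
  (v15,v24,v20) [+--] → (-2.26444, 0.3268, -0.201913)–(-2.3966, 0.3268, 0)  len=0.2413

Chained into 2 loop(s):
  loop 1: 10 segments, perimeter = 3.2330
  loop 2: 10 segments, perimeter = 3.0750
Total perimeter = 6.308

loops=2 perimeter=6.308


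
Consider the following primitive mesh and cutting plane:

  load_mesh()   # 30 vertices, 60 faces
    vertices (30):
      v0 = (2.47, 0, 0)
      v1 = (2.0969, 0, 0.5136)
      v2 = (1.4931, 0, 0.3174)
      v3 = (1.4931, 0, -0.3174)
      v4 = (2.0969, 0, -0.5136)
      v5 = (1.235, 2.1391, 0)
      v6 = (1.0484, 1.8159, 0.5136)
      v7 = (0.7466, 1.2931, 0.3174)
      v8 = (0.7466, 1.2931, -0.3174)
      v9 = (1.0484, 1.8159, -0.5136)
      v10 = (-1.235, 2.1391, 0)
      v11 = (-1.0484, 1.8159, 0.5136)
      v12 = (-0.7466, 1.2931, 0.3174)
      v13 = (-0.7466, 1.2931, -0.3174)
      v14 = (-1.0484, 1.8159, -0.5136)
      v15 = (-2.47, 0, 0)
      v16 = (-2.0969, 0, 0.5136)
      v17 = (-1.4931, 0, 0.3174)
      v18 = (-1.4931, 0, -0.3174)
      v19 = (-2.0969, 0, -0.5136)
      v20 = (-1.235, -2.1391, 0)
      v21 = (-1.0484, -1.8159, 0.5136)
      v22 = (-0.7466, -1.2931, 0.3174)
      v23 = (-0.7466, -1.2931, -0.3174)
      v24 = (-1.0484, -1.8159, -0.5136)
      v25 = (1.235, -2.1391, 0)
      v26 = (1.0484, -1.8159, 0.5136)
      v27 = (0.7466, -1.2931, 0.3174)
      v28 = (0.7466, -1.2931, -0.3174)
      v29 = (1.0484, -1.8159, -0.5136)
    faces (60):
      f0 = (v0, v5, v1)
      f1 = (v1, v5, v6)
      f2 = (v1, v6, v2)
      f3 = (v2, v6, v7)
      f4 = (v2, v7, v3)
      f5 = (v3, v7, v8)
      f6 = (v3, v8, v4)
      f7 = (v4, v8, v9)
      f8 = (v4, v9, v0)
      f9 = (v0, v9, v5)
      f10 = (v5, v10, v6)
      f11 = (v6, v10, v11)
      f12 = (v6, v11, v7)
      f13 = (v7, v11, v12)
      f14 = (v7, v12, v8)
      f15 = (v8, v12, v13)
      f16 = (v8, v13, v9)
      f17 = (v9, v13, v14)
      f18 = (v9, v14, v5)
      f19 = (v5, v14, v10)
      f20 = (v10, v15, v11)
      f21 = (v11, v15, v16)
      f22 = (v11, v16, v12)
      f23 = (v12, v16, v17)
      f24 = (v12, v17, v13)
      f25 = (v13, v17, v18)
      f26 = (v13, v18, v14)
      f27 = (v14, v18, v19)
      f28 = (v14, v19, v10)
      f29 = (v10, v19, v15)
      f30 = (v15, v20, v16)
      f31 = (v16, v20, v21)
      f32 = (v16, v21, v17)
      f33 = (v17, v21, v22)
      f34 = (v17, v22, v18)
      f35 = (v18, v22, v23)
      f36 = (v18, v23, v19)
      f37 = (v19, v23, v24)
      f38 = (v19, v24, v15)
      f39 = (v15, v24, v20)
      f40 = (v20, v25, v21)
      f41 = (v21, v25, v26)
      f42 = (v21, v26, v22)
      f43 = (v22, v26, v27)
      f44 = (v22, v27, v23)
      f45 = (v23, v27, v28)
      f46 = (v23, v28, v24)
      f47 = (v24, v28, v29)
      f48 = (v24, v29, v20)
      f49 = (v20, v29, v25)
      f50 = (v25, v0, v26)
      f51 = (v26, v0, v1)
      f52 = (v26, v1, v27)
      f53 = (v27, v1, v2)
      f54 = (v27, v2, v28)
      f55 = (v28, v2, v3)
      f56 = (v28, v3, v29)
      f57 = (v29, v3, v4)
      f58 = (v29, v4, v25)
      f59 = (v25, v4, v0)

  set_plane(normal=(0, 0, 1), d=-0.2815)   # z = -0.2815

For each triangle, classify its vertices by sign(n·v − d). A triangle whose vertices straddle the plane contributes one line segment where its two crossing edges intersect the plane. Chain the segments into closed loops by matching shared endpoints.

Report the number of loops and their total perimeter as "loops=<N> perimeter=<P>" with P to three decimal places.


Straddling triangles (24 of 60):
  (v2,v7,v3) [++-] → (1.45088, 0.073129, -0.2815)–(1.4931, 0, -0.2815)  len=0.0844
  (v3,v7,v8) [-+-] → (1.45088, 0.073129, -0.2815)–(0.7466, 1.2931, -0.2815)  len=1.4087
  (v4,v9,v0) [--+] → (1.69083, 0.99528, -0.2815)–(2.26551, 0, -0.2815)  len=1.1493
  (v0,v9,v5) [+-+] → (1.69083, 0.99528, -0.2815)–(1.13273, 1.96196, -0.2815)  len=1.1162
  (v7,v12,v8) [++-] → (0.662155, 1.2931, -0.2815)–(0.7466, 1.2931, -0.2815)  len=0.0844
  (v8,v12,v13) [-+-] → (0.662155, 1.2931, -0.2815)–(-0.7466, 1.2931, -0.2815)  len=1.4088
  (v9,v14,v5) [--+] → (-0.016513, 1.96196, -0.2815)–(1.13273, 1.96196, -0.2815)  len=1.1492
  (v5,v14,v10) [+-+] → (-0.016513, 1.96196, -0.2815)–(-1.13273, 1.96196, -0.2815)  len=1.1162
  (v12,v17,v13) [++-] → (-0.788817, 1.21997, -0.2815)–(-0.7466, 1.2931, -0.2815)  len=0.0844
  (v13,v17,v18) [-+-] → (-0.788817, 1.21997, -0.2815)–(-1.4931, 0, -0.2815)  len=1.4087
  (v14,v19,v10) [--+] → (-1.7074, 0.966677, -0.2815)–(-1.13273, 1.96196, -0.2815)  len=1.1493
  (v10,v19,v15) [+-+] → (-1.7074, 0.966677, -0.2815)–(-2.26551, 0, -0.2815)  len=1.1162
  (v17,v22,v18) [++-] → (-1.45088, -0.073129, -0.2815)–(-1.4931, 0, -0.2815)  len=0.0844
  (v18,v22,v23) [-+-] → (-1.45088, -0.073129, -0.2815)–(-0.7466, -1.2931, -0.2815)  len=1.4087
  (v19,v24,v15) [--+] → (-1.69083, -0.99528, -0.2815)–(-2.26551, 0, -0.2815)  len=1.1493
  (v15,v24,v20) [+-+] → (-1.69083, -0.99528, -0.2815)–(-1.13273, -1.96196, -0.2815)  len=1.1162
  (v22,v27,v23) [++-] → (-0.662155, -1.2931, -0.2815)–(-0.7466, -1.2931, -0.2815)  len=0.0844
  (v23,v27,v28) [-+-] → (-0.662155, -1.2931, -0.2815)–(0.7466, -1.2931, -0.2815)  len=1.4088
  (v24,v29,v20) [--+] → (0.016513, -1.96196, -0.2815)–(-1.13273, -1.96196, -0.2815)  len=1.1492
  (v20,v29,v25) [+-+] → (0.016513, -1.96196, -0.2815)–(1.13273, -1.96196, -0.2815)  len=1.1162
  (v27,v2,v28) [++-] → (0.788817, -1.21997, -0.2815)–(0.7466, -1.2931, -0.2815)  len=0.0844
  (v28,v2,v3) [-+-] → (0.788817, -1.21997, -0.2815)–(1.4931, 0, -0.2815)  len=1.4087
  (v29,v4,v25) [--+] → (1.7074, -0.966677, -0.2815)–(1.13273, -1.96196, -0.2815)  len=1.1493
  (v25,v4,v0) [+-+] → (1.7074, -0.966677, -0.2815)–(2.26551, 0, -0.2815)  len=1.1162

Chained into 2 loop(s):
  loop 1: 12 segments, perimeter = 8.9588
  loop 2: 12 segments, perimeter = 13.5929
Total perimeter = 22.552

loops=2 perimeter=22.552


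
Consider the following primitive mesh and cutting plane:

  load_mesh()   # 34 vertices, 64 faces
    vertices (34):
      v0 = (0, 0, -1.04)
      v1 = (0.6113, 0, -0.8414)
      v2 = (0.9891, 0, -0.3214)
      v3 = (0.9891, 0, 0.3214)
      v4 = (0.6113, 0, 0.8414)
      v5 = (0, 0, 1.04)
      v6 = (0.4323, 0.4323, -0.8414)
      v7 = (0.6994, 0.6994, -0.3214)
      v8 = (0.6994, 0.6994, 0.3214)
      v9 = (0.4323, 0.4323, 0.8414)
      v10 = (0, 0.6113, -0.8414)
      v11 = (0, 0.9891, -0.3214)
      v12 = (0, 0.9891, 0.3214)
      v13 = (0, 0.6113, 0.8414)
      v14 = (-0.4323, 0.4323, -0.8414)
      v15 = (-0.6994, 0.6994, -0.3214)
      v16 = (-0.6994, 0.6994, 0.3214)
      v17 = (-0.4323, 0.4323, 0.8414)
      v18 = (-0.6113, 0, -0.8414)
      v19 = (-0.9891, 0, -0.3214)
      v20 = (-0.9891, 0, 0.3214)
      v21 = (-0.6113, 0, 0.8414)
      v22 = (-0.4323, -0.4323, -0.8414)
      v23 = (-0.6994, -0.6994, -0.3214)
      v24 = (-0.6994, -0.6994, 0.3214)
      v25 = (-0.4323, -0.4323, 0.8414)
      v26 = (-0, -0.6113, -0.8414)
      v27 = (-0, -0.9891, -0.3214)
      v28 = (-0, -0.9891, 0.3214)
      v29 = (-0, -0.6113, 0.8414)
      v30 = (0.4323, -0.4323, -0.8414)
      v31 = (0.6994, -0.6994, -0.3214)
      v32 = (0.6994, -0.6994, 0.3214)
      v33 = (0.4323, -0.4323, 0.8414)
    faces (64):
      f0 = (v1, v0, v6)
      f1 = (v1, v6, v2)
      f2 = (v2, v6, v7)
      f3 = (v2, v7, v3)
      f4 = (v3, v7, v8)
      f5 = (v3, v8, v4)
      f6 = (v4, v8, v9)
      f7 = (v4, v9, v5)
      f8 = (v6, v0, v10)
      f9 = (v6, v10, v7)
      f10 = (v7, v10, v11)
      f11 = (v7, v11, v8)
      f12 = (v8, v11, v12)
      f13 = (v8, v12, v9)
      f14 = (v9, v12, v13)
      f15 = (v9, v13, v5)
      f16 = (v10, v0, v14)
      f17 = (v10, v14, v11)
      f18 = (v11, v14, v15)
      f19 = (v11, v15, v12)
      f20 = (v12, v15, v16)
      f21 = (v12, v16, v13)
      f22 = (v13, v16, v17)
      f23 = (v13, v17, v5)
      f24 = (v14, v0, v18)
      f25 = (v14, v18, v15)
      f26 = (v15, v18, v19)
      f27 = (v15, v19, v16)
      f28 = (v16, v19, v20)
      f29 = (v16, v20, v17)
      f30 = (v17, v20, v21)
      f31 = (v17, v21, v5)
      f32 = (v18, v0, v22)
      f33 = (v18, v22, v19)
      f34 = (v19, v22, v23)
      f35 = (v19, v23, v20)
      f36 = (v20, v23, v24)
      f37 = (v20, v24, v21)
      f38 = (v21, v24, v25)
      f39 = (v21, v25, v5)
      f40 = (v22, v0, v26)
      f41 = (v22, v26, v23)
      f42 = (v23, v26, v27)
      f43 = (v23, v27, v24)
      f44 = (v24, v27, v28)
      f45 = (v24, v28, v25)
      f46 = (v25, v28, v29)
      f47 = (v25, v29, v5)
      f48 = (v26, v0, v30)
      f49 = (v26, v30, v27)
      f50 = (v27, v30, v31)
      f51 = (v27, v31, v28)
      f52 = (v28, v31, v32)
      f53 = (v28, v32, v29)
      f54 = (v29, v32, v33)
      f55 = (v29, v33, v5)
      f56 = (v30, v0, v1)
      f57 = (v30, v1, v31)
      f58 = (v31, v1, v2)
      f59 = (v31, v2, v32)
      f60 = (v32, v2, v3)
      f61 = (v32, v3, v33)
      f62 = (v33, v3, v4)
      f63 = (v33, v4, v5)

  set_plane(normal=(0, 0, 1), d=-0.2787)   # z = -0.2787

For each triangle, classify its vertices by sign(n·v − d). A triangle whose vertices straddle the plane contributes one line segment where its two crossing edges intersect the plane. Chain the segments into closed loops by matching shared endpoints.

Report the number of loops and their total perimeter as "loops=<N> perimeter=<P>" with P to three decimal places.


Straddling triangles (16 of 64):
  (v2,v7,v3) [--+] → (0.718644, 0.65294, -0.2787)–(0.9891, 0, -0.2787)  len=0.7067
  (v3,v7,v8) [+-+] → (0.718644, 0.65294, -0.2787)–(0.6994, 0.6994, -0.2787)  len=0.0503
  (v7,v11,v8) [--+] → (0.0464598, 0.969856, -0.2787)–(0.6994, 0.6994, -0.2787)  len=0.7067
  (v8,v11,v12) [+-+] → (0.0464598, 0.969856, -0.2787)–(0, 0.9891, -0.2787)  len=0.0503
  (v11,v15,v12) [--+] → (-0.65294, 0.718644, -0.2787)–(0, 0.9891, -0.2787)  len=0.7067
  (v12,v15,v16) [+-+] → (-0.65294, 0.718644, -0.2787)–(-0.6994, 0.6994, -0.2787)  len=0.0503
  (v15,v19,v16) [--+] → (-0.969856, 0.0464598, -0.2787)–(-0.6994, 0.6994, -0.2787)  len=0.7067
  (v16,v19,v20) [+-+] → (-0.969856, 0.0464598, -0.2787)–(-0.9891, 0, -0.2787)  len=0.0503
  (v19,v23,v20) [--+] → (-0.718644, -0.65294, -0.2787)–(-0.9891, 0, -0.2787)  len=0.7067
  (v20,v23,v24) [+-+] → (-0.718644, -0.65294, -0.2787)–(-0.6994, -0.6994, -0.2787)  len=0.0503
  (v23,v27,v24) [--+] → (-0.0464598, -0.969856, -0.2787)–(-0.6994, -0.6994, -0.2787)  len=0.7067
  (v24,v27,v28) [+-+] → (-0.0464598, -0.969856, -0.2787)–(0, -0.9891, -0.2787)  len=0.0503
  (v27,v31,v28) [--+] → (0.65294, -0.718644, -0.2787)–(0, -0.9891, -0.2787)  len=0.7067
  (v28,v31,v32) [+-+] → (0.65294, -0.718644, -0.2787)–(0.6994, -0.6994, -0.2787)  len=0.0503
  (v31,v2,v32) [--+] → (0.969856, -0.0464598, -0.2787)–(0.6994, -0.6994, -0.2787)  len=0.7067
  (v32,v2,v3) [+-+] → (0.969856, -0.0464598, -0.2787)–(0.9891, 0, -0.2787)  len=0.0503

Chained into 1 loop(s):
  loop 1: 16 segments, perimeter = 6.0562
Total perimeter = 6.056

loops=1 perimeter=6.056


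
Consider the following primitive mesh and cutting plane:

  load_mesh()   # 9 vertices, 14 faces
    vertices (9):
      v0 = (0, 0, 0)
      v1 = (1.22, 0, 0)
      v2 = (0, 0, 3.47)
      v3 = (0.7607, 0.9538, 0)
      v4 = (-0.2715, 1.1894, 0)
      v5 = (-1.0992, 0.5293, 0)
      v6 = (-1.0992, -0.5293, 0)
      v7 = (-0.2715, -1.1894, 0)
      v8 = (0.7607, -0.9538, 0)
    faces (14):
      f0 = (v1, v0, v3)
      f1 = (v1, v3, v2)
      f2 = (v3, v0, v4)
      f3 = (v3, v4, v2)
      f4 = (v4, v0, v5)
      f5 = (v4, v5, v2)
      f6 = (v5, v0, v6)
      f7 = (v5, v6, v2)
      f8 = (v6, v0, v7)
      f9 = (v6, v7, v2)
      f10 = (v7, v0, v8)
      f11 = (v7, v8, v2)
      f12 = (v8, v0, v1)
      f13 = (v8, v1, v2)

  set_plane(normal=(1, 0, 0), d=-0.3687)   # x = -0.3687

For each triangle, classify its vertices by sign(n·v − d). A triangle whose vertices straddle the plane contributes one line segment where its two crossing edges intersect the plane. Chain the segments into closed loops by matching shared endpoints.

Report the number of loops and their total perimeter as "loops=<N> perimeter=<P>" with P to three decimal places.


loops=1 perimeter=7.555

Straddling triangles (6 of 14):
  (v4,v0,v5) [++-] → (-0.3687, 0.177541, 0)–(-0.3687, 1.11188, 0)  len=0.9343
  (v4,v5,v2) [+-+] → (-0.3687, 1.11188, 0)–(-0.3687, 0.177541, 2.30607)  len=2.4882
  (v5,v0,v6) [-+-] → (-0.3687, 0.177541, 0)–(-0.3687, -0.177541, 0)  len=0.3551
  (v5,v6,v2) [--+] → (-0.3687, -0.177541, 2.30607)–(-0.3687, 0.177541, 2.30607)  len=0.3551
  (v6,v0,v7) [-++] → (-0.3687, -0.177541, 0)–(-0.3687, -1.11188, 0)  len=0.9343
  (v6,v7,v2) [-++] → (-0.3687, -1.11188, 0)–(-0.3687, -0.177541, 2.30607)  len=2.4882

Chained into 1 loop(s):
  loop 1: 6 segments, perimeter = 7.5552
Total perimeter = 7.555


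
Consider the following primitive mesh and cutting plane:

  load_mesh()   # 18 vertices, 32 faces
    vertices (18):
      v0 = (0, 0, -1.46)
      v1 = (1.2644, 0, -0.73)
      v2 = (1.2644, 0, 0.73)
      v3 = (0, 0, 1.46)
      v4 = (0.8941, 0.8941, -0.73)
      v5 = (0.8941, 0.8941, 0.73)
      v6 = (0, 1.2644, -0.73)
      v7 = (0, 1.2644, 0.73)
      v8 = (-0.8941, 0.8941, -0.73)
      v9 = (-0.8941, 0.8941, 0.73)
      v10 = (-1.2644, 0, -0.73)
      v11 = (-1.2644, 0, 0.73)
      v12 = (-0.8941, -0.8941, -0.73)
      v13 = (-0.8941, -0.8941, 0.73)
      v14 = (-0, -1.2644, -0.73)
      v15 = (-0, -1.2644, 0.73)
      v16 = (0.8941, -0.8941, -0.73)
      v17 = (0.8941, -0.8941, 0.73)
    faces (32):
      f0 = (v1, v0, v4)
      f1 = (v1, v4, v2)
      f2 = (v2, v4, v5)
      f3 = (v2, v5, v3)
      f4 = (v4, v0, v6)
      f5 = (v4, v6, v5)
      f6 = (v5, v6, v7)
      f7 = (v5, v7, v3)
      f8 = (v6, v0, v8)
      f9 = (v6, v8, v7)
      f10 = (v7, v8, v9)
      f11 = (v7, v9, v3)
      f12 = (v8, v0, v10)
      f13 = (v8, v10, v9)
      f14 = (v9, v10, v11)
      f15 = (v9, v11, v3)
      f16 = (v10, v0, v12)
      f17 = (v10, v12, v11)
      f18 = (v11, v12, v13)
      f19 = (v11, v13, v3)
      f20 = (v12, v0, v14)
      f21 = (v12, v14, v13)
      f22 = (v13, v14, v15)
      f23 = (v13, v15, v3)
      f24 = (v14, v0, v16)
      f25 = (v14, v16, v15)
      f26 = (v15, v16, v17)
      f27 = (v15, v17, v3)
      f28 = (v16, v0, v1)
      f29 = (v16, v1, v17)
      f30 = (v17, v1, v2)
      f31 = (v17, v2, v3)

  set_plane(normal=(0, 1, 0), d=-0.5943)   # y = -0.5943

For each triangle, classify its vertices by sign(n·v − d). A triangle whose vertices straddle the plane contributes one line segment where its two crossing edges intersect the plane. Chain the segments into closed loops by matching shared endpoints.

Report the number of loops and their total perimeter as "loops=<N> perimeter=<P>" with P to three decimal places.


Straddling triangles (12 of 32):
  (v10,v0,v12) [++-] → (-0.5943, -0.5943, -0.974776)–(-1.01827, -0.5943, -0.73)  len=0.4896
  (v10,v12,v11) [+-+] → (-1.01827, -0.5943, -0.73)–(-1.01827, -0.5943, -0.240448)  len=0.4896
  (v11,v12,v13) [+--] → (-1.01827, -0.5943, -0.240448)–(-1.01827, -0.5943, 0.73)  len=0.9704
  (v11,v13,v3) [+-+] → (-1.01827, -0.5943, 0.73)–(-0.5943, -0.5943, 0.974776)  len=0.4896
  (v12,v0,v14) [-+-] → (-0.5943, -0.5943, -0.974776)–(0, -0.5943, -1.11688)  len=0.6111
  (v13,v15,v3) [--+] → (0, -0.5943, 1.11688)–(-0.5943, -0.5943, 0.974776)  len=0.6111
  (v14,v0,v16) [-+-] → (0, -0.5943, -1.11688)–(0.5943, -0.5943, -0.974776)  len=0.6111
  (v15,v17,v3) [--+] → (0.5943, -0.5943, 0.974776)–(0, -0.5943, 1.11688)  len=0.6111
  (v16,v0,v1) [-++] → (0.5943, -0.5943, -0.974776)–(1.01827, -0.5943, -0.73)  len=0.4896
  (v16,v1,v17) [-+-] → (1.01827, -0.5943, -0.73)–(1.01827, -0.5943, 0.240448)  len=0.9704
  (v17,v1,v2) [-++] → (1.01827, -0.5943, 0.240448)–(1.01827, -0.5943, 0.73)  len=0.4896
  (v17,v2,v3) [-++] → (1.01827, -0.5943, 0.73)–(0.5943, -0.5943, 0.974776)  len=0.4896

Chained into 1 loop(s):
  loop 1: 12 segments, perimeter = 7.3224
Total perimeter = 7.322

loops=1 perimeter=7.322


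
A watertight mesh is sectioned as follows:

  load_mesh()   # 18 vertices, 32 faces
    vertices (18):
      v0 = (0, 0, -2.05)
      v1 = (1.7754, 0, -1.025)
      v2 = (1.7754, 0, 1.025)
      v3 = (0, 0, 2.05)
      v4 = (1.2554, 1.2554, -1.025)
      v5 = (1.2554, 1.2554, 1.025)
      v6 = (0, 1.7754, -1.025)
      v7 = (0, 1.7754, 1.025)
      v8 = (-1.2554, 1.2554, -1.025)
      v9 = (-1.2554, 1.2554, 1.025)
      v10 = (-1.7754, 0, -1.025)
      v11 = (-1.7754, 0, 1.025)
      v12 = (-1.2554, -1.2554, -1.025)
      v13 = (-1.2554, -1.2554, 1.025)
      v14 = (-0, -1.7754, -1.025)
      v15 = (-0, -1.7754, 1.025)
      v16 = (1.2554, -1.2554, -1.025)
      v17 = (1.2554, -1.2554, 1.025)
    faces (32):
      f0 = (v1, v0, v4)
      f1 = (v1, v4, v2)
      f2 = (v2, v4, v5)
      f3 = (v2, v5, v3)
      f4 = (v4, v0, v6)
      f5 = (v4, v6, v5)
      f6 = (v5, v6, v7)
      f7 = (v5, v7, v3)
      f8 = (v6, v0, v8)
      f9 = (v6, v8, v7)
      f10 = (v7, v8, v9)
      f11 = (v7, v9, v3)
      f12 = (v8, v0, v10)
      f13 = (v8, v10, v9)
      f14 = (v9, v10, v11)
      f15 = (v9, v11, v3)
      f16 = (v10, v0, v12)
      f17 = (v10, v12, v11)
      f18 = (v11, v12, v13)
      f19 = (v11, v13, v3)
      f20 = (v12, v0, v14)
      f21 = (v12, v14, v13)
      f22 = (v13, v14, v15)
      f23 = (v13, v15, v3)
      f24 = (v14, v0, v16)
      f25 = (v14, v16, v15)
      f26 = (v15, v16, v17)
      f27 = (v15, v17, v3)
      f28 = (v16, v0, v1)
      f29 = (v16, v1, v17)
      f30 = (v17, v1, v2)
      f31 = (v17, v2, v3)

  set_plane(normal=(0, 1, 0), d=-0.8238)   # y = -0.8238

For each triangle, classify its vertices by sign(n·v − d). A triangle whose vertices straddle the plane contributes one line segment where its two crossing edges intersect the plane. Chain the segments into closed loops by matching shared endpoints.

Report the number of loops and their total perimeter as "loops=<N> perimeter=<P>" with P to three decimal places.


Straddling triangles (12 of 32):
  (v10,v0,v12) [++-] → (-0.8238, -0.8238, -1.37739)–(-1.43417, -0.8238, -1.025)  len=0.7048
  (v10,v12,v11) [+-+] → (-1.43417, -0.8238, -1.025)–(-1.43417, -0.8238, -0.320221)  len=0.7048
  (v11,v12,v13) [+--] → (-1.43417, -0.8238, -0.320221)–(-1.43417, -0.8238, 1.025)  len=1.3452
  (v11,v13,v3) [+-+] → (-1.43417, -0.8238, 1.025)–(-0.8238, -0.8238, 1.37739)  len=0.7048
  (v12,v0,v14) [-+-] → (-0.8238, -0.8238, -1.37739)–(0, -0.8238, -1.57439)  len=0.8470
  (v13,v15,v3) [--+] → (0, -0.8238, 1.57439)–(-0.8238, -0.8238, 1.37739)  len=0.8470
  (v14,v0,v16) [-+-] → (0, -0.8238, -1.57439)–(0.8238, -0.8238, -1.37739)  len=0.8470
  (v15,v17,v3) [--+] → (0.8238, -0.8238, 1.37739)–(0, -0.8238, 1.57439)  len=0.8470
  (v16,v0,v1) [-++] → (0.8238, -0.8238, -1.37739)–(1.43417, -0.8238, -1.025)  len=0.7048
  (v16,v1,v17) [-+-] → (1.43417, -0.8238, -1.025)–(1.43417, -0.8238, 0.320221)  len=1.3452
  (v17,v1,v2) [-++] → (1.43417, -0.8238, 0.320221)–(1.43417, -0.8238, 1.025)  len=0.7048
  (v17,v2,v3) [-++] → (1.43417, -0.8238, 1.025)–(0.8238, -0.8238, 1.37739)  len=0.7048

Chained into 1 loop(s):
  loop 1: 12 segments, perimeter = 10.3073
Total perimeter = 10.307

loops=1 perimeter=10.307
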